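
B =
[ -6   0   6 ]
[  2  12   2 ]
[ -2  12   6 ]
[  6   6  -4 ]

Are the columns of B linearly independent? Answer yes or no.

no

Row reduce B to echelon form.
R2 ← R2 + (1/3)·R1: [0, 12, 4]
R3 ← R3 − (1/3)·R1: [0, 12, 4]
R4 ← R4 + R1: [0, 6, 2]
R3 ← R3 − R2: [0, 0, 0]
R4 ← R4 − (1/2)·R2: [0, 0, 0]
2 pivots among 3 columns.
Only 2 < 3 pivot columns, so the columns are linearly dependent.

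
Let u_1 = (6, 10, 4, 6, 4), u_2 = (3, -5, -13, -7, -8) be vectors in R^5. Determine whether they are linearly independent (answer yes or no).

Form the matrix with these vectors as rows and row reduce.
R2 ← R2 − (1/2)·R1: [0, -10, -15, -10, -10]
2 nonzero rows, so the 2 vectors span a space of dimension 2.
Since 2 = 2, the vectors are linearly independent.

yes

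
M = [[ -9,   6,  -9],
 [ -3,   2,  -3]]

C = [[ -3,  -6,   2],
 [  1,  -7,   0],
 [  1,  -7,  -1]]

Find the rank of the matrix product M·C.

1

First compute MC:
[[ 24,  75,  -9],
 [  8,  25,  -3]]
Now row reduce the product.
R2 ← R2 − (1/3)·R1: [0, 0, 0]
1 nonzero row, so rank(MC) = 1.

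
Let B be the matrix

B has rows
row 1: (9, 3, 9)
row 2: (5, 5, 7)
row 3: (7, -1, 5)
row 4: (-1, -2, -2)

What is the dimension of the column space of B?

2

Row reduce to echelon form.
R2 ← R2 − (5/9)·R1: [0, 10/3, 2]
R3 ← R3 − (7/9)·R1: [0, -10/3, -2]
R4 ← R4 + (1/9)·R1: [0, -5/3, -1]
R3 ← R3 + R2: [0, 0, 0]
R4 ← R4 + (1/2)·R2: [0, 0, 0]
Echelon form has 2 nonzero rows, so rank(B) = 2.
The column space has dimension equal to the rank: 2.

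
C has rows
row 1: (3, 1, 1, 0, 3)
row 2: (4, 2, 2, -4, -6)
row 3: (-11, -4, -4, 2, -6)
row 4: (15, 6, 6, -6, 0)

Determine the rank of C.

Row reduce to echelon form.
R2 ← R2 − (4/3)·R1: [0, 2/3, 2/3, -4, -10]
R3 ← R3 + (11/3)·R1: [0, -1/3, -1/3, 2, 5]
R4 ← R4 − (5)·R1: [0, 1, 1, -6, -15]
R3 ← R3 + (1/2)·R2: [0, 0, 0, 0, 0]
R4 ← R4 − (3/2)·R2: [0, 0, 0, 0, 0]
Echelon form has 2 nonzero rows, so rank(C) = 2.

2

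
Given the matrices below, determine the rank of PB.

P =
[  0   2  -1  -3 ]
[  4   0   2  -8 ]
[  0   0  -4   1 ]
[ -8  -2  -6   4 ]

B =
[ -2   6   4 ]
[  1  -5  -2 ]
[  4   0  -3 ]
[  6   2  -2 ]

First compute PB:
[[-20, -16,   5],
 [-48,   8,  26],
 [-10,   2,  10],
 [ 14, -30, -18]]
Now row reduce the product.
R2 ← R2 − (12/5)·R1: [0, 232/5, 14]
R3 ← R3 − (1/2)·R1: [0, 10, 15/2]
R4 ← R4 + (7/10)·R1: [0, -206/5, -29/2]
R3 ← R3 − (25/116)·R2: [0, 0, 130/29]
R4 ← R4 + (103/116)·R2: [0, 0, -60/29]
R4 ← R4 + (6/13)·R3: [0, 0, 0]
3 nonzero rows, so rank(PB) = 3.

3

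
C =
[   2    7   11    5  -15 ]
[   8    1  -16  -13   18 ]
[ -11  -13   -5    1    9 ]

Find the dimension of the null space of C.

2

Row reduce to echelon form.
R2 ← R2 − (4)·R1: [0, -27, -60, -33, 78]
R3 ← R3 + (11/2)·R1: [0, 51/2, 111/2, 57/2, -147/2]
R3 ← R3 + (17/18)·R2: [0, 0, -7/6, -8/3, 1/6]
3 nonzero rows, so rank(C) = 3.
C has 5 columns; by rank–nullity, nullity = 5 − 3 = 2.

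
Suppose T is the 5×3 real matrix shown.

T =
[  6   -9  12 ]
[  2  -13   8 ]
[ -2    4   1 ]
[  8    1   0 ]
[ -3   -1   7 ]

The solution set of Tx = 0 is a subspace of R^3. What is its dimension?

Row reduce to echelon form.
R2 ← R2 − (1/3)·R1: [0, -10, 4]
R3 ← R3 + (1/3)·R1: [0, 1, 5]
R4 ← R4 − (4/3)·R1: [0, 13, -16]
R5 ← R5 + (1/2)·R1: [0, -11/2, 13]
R3 ← R3 + (1/10)·R2: [0, 0, 27/5]
R4 ← R4 + (13/10)·R2: [0, 0, -54/5]
R5 ← R5 − (11/20)·R2: [0, 0, 54/5]
R4 ← R4 + (2)·R3: [0, 0, 0]
R5 ← R5 − (2)·R3: [0, 0, 0]
3 nonzero rows, so rank(T) = 3.
T has 3 columns; by rank–nullity, nullity = 3 − 3 = 0.

0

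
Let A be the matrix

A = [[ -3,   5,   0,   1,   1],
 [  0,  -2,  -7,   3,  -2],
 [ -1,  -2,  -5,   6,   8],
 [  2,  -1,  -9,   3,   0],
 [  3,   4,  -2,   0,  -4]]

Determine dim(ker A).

Row reduce to echelon form.
R3 ← R3 − (1/3)·R1: [0, -11/3, -5, 17/3, 23/3]
R4 ← R4 + (2/3)·R1: [0, 7/3, -9, 11/3, 2/3]
R5 ← R5 + R1: [0, 9, -2, 1, -3]
R3 ← R3 − (11/6)·R2: [0, 0, 47/6, 1/6, 34/3]
R4 ← R4 + (7/6)·R2: [0, 0, -103/6, 43/6, -5/3]
R5 ← R5 + (9/2)·R2: [0, 0, -67/2, 29/2, -12]
R4 ← R4 + (103/47)·R3: [0, 0, 0, 354/47, 1089/47]
R5 ← R5 + (201/47)·R3: [0, 0, 0, 715/47, 1714/47]
R5 ← R5 − (715/354)·R4: [0, 0, 0, 0, -1219/118]
5 nonzero rows, so rank(A) = 5.
A has 5 columns; by rank–nullity, nullity = 5 − 5 = 0.

0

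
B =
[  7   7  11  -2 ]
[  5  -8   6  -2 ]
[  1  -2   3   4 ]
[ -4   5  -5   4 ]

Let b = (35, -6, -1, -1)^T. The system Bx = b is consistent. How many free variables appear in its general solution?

0

Row reduce the augmented matrix [B | b].
R2 ← R2 − (5/7)·R1: [0, -13, -13/7, -4/7, -31]
R3 ← R3 − (1/7)·R1: [0, -3, 10/7, 30/7, -6]
R4 ← R4 + (4/7)·R1: [0, 9, 9/7, 20/7, 19]
R3 ← R3 − (3/13)·R2: [0, 0, 13/7, 402/91, 15/13]
R4 ← R4 + (9/13)·R2: [0, 0, 0, 32/13, -32/13]
The echelon form has 4 nonzero rows, and every pivot lies in the first 4 columns, so rank(B) = rank([B|b]) = 4.
The system is consistent.
Free variables = (unknowns) − (rank) = 4 − 4 = 0.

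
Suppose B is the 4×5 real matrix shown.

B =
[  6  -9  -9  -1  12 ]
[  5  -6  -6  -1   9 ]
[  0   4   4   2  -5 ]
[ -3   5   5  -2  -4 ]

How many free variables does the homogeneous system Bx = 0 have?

2

Row reduce to echelon form.
R2 ← R2 − (5/6)·R1: [0, 3/2, 3/2, -1/6, -1]
R4 ← R4 + (1/2)·R1: [0, 1/2, 1/2, -5/2, 2]
R3 ← R3 − (8/3)·R2: [0, 0, 0, 22/9, -7/3]
R4 ← R4 − (1/3)·R2: [0, 0, 0, -22/9, 7/3]
R4 ← R4 + R3: [0, 0, 0, 0, 0]
3 nonzero rows, so rank(B) = 3.
B has 5 columns; by rank–nullity, nullity = 5 − 3 = 2.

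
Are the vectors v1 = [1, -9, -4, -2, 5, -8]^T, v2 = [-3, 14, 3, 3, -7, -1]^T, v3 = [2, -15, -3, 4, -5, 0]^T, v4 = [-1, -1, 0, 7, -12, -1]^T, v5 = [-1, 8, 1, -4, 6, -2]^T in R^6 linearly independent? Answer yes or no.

no

Form the matrix with these vectors as rows and row reduce.
R2 ← R2 + (3)·R1: [0, -13, -9, -3, 8, -25]
R3 ← R3 − (2)·R1: [0, 3, 5, 8, -15, 16]
R4 ← R4 + R1: [0, -10, -4, 5, -7, -9]
R5 ← R5 + R1: [0, -1, -3, -6, 11, -10]
R3 ← R3 + (3/13)·R2: [0, 0, 38/13, 95/13, -171/13, 133/13]
R4 ← R4 − (10/13)·R2: [0, 0, 38/13, 95/13, -171/13, 133/13]
R5 ← R5 − (1/13)·R2: [0, 0, -30/13, -75/13, 135/13, -105/13]
R4 ← R4 − R3: [0, 0, 0, 0, 0, 0]
R5 ← R5 + (15/19)·R3: [0, 0, 0, 0, 0, 0]
3 nonzero rows, so the 5 vectors span a space of dimension 3.
Since 3 < 5, the vectors are linearly dependent.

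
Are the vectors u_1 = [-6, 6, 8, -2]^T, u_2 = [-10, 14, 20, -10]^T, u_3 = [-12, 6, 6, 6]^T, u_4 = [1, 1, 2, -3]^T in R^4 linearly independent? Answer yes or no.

no

Form the matrix with these vectors as rows and row reduce.
R2 ← R2 − (5/3)·R1: [0, 4, 20/3, -20/3]
R3 ← R3 − (2)·R1: [0, -6, -10, 10]
R4 ← R4 + (1/6)·R1: [0, 2, 10/3, -10/3]
R3 ← R3 + (3/2)·R2: [0, 0, 0, 0]
R4 ← R4 − (1/2)·R2: [0, 0, 0, 0]
2 nonzero rows, so the 4 vectors span a space of dimension 2.
Since 2 < 4, the vectors are linearly dependent.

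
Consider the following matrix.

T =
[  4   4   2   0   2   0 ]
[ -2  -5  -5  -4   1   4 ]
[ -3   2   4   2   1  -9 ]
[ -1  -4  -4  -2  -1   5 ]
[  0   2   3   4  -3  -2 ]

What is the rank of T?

3

Row reduce to echelon form.
R2 ← R2 + (1/2)·R1: [0, -3, -4, -4, 2, 4]
R3 ← R3 + (3/4)·R1: [0, 5, 11/2, 2, 5/2, -9]
R4 ← R4 + (1/4)·R1: [0, -3, -7/2, -2, -1/2, 5]
R3 ← R3 + (5/3)·R2: [0, 0, -7/6, -14/3, 35/6, -7/3]
R4 ← R4 − R2: [0, 0, 1/2, 2, -5/2, 1]
R5 ← R5 + (2/3)·R2: [0, 0, 1/3, 4/3, -5/3, 2/3]
R4 ← R4 + (3/7)·R3: [0, 0, 0, 0, 0, 0]
R5 ← R5 + (2/7)·R3: [0, 0, 0, 0, 0, 0]
Echelon form has 3 nonzero rows, so rank(T) = 3.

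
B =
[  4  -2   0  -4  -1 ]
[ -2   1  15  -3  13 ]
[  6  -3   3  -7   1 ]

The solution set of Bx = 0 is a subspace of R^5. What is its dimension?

3

Row reduce to echelon form.
R2 ← R2 + (1/2)·R1: [0, 0, 15, -5, 25/2]
R3 ← R3 − (3/2)·R1: [0, 0, 3, -1, 5/2]
R3 ← R3 − (1/5)·R2: [0, 0, 0, 0, 0]
2 nonzero rows, so rank(B) = 2.
B has 5 columns; by rank–nullity, nullity = 5 − 2 = 3.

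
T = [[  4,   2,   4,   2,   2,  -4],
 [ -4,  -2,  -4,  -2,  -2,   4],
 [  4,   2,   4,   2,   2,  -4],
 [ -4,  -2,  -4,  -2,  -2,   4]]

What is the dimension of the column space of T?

Row reduce to echelon form.
R2 ← R2 + R1: [0, 0, 0, 0, 0, 0]
R3 ← R3 − R1: [0, 0, 0, 0, 0, 0]
R4 ← R4 + R1: [0, 0, 0, 0, 0, 0]
Echelon form has 1 nonzero row, so rank(T) = 1.
The column space has dimension equal to the rank: 1.

1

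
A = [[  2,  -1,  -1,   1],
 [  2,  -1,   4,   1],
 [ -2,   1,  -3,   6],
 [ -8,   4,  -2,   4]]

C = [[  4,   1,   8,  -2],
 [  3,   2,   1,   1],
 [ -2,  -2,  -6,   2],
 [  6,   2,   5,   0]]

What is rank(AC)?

3

First compute AC:
[[ 13,   4,  26,  -7],
 [  3,  -6,  -4,   3],
 [ 37,  18,  33,  -1],
 [  8,  12, -28,  16]]
Now row reduce the product.
R2 ← R2 − (3/13)·R1: [0, -90/13, -10, 60/13]
R3 ← R3 − (37/13)·R1: [0, 86/13, -41, 246/13]
R4 ← R4 − (8/13)·R1: [0, 124/13, -44, 264/13]
R3 ← R3 + (43/45)·R2: [0, 0, -455/9, 70/3]
R4 ← R4 + (62/45)·R2: [0, 0, -520/9, 80/3]
R4 ← R4 − (8/7)·R3: [0, 0, 0, 0]
3 nonzero rows, so rank(AC) = 3.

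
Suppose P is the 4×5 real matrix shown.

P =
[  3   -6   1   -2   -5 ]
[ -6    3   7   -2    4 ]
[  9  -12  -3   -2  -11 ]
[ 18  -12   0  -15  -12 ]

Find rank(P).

Row reduce to echelon form.
R2 ← R2 + (2)·R1: [0, -9, 9, -6, -6]
R3 ← R3 − (3)·R1: [0, 6, -6, 4, 4]
R4 ← R4 − (6)·R1: [0, 24, -6, -3, 18]
R3 ← R3 + (2/3)·R2: [0, 0, 0, 0, 0]
R4 ← R4 + (8/3)·R2: [0, 0, 18, -19, 2]
Swap R3 ↔ R4
Echelon form has 3 nonzero rows, so rank(P) = 3.

3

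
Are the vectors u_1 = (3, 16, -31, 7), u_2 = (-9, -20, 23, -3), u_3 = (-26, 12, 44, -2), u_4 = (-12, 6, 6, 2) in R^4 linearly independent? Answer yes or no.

Form the matrix with these vectors as rows and row reduce.
R2 ← R2 + (3)·R1: [0, 28, -70, 18]
R3 ← R3 + (26/3)·R1: [0, 452/3, -674/3, 176/3]
R4 ← R4 + (4)·R1: [0, 70, -118, 30]
R3 ← R3 − (113/21)·R2: [0, 0, 152, -802/21]
R4 ← R4 − (5/2)·R2: [0, 0, 57, -15]
R4 ← R4 − (3/8)·R3: [0, 0, 0, -19/28]
4 nonzero rows, so the 4 vectors span a space of dimension 4.
Since 4 = 4, the vectors are linearly independent.

yes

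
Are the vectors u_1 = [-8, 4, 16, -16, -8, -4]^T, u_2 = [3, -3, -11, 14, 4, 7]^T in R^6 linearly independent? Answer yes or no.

yes

Form the matrix with these vectors as rows and row reduce.
R2 ← R2 + (3/8)·R1: [0, -3/2, -5, 8, 1, 11/2]
2 nonzero rows, so the 2 vectors span a space of dimension 2.
Since 2 = 2, the vectors are linearly independent.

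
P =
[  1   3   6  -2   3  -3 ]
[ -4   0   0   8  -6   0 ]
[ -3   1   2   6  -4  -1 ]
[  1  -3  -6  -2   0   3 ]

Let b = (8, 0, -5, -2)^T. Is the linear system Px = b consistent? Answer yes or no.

Row reduce the augmented matrix [P | b].
R2 ← R2 + (4)·R1: [0, 12, 24, 0, 6, -12, 32]
R3 ← R3 + (3)·R1: [0, 10, 20, 0, 5, -10, 19]
R4 ← R4 − R1: [0, -6, -12, 0, -3, 6, -10]
R3 ← R3 − (5/6)·R2: [0, 0, 0, 0, 0, 0, -23/3]
R4 ← R4 + (1/2)·R2: [0, 0, 0, 0, 0, 0, 6]
R4 ← R4 + (18/23)·R3: [0, 0, 0, 0, 0, 0, 0]
The echelon form has 3 nonzero rows; the last pivot sits in the augmented column, so rank(P) = 2 but rank([P|b]) = 3.
Since the ranks differ, the system is inconsistent.

no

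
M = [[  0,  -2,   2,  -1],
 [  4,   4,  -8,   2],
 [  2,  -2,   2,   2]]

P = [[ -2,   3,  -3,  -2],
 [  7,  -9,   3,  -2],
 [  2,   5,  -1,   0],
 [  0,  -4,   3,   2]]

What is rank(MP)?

3

First compute MP:
[[-10,  32, -11,   2],
 [  4, -72,  14, -12],
 [-14,  26,  -8,   4]]
Now row reduce the product.
R2 ← R2 + (2/5)·R1: [0, -296/5, 48/5, -56/5]
R3 ← R3 − (7/5)·R1: [0, -94/5, 37/5, 6/5]
R3 ← R3 − (47/148)·R2: [0, 0, 161/37, 176/37]
3 nonzero rows, so rank(MP) = 3.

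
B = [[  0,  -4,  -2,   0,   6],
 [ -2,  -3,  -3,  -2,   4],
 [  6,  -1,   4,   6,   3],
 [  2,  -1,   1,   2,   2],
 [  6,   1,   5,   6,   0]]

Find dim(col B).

Row reduce to echelon form.
Swap R1 ↔ R2
R3 ← R3 + (3)·R1: [0, -10, -5, 0, 15]
R4 ← R4 + R1: [0, -4, -2, 0, 6]
R5 ← R5 + (3)·R1: [0, -8, -4, 0, 12]
R3 ← R3 − (5/2)·R2: [0, 0, 0, 0, 0]
R4 ← R4 − R2: [0, 0, 0, 0, 0]
R5 ← R5 − (2)·R2: [0, 0, 0, 0, 0]
Echelon form has 2 nonzero rows, so rank(B) = 2.
The column space has dimension equal to the rank: 2.

2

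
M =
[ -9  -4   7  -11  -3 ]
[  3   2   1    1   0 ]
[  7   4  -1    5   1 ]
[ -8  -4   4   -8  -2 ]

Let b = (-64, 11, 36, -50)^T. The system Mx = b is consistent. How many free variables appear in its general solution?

Row reduce the augmented matrix [M | b].
R2 ← R2 + (1/3)·R1: [0, 2/3, 10/3, -8/3, -1, -31/3]
R3 ← R3 + (7/9)·R1: [0, 8/9, 40/9, -32/9, -4/3, -124/9]
R4 ← R4 − (8/9)·R1: [0, -4/9, -20/9, 16/9, 2/3, 62/9]
R3 ← R3 − (4/3)·R2: [0, 0, 0, 0, 0, 0]
R4 ← R4 + (2/3)·R2: [0, 0, 0, 0, 0, 0]
The echelon form has 2 nonzero rows, and every pivot lies in the first 5 columns, so rank(M) = rank([M|b]) = 2.
The system is consistent.
Free variables = (unknowns) − (rank) = 5 − 2 = 3.

3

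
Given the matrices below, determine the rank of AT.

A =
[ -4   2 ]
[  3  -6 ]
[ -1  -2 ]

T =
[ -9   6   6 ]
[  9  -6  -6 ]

1

First compute AT:
[[ 54, -36, -36],
 [-81,  54,  54],
 [ -9,   6,   6]]
Now row reduce the product.
R2 ← R2 + (3/2)·R1: [0, 0, 0]
R3 ← R3 + (1/6)·R1: [0, 0, 0]
1 nonzero row, so rank(AT) = 1.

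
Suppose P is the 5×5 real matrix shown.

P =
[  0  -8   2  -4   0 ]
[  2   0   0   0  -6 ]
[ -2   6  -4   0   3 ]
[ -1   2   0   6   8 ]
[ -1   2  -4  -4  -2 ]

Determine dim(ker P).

1

Row reduce to echelon form.
Swap R1 ↔ R2
R3 ← R3 + R1: [0, 6, -4, 0, -3]
R4 ← R4 + (1/2)·R1: [0, 2, 0, 6, 5]
R5 ← R5 + (1/2)·R1: [0, 2, -4, -4, -5]
R3 ← R3 + (3/4)·R2: [0, 0, -5/2, -3, -3]
R4 ← R4 + (1/4)·R2: [0, 0, 1/2, 5, 5]
R5 ← R5 + (1/4)·R2: [0, 0, -7/2, -5, -5]
R4 ← R4 + (1/5)·R3: [0, 0, 0, 22/5, 22/5]
R5 ← R5 − (7/5)·R3: [0, 0, 0, -4/5, -4/5]
R5 ← R5 + (2/11)·R4: [0, 0, 0, 0, 0]
4 nonzero rows, so rank(P) = 4.
P has 5 columns; by rank–nullity, nullity = 5 − 4 = 1.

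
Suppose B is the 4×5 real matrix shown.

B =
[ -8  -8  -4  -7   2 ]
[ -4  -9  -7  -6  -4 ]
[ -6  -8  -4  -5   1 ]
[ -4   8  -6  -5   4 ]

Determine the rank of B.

Row reduce to echelon form.
R2 ← R2 − (1/2)·R1: [0, -5, -5, -5/2, -5]
R3 ← R3 − (3/4)·R1: [0, -2, -1, 1/4, -1/2]
R4 ← R4 − (1/2)·R1: [0, 12, -4, -3/2, 3]
R3 ← R3 − (2/5)·R2: [0, 0, 1, 5/4, 3/2]
R4 ← R4 + (12/5)·R2: [0, 0, -16, -15/2, -9]
R4 ← R4 + (16)·R3: [0, 0, 0, 25/2, 15]
Echelon form has 4 nonzero rows, so rank(B) = 4.

4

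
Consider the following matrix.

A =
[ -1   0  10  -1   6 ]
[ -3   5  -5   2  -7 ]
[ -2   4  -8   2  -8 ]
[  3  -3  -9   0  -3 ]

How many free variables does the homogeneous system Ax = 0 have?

3

Row reduce to echelon form.
R2 ← R2 − (3)·R1: [0, 5, -35, 5, -25]
R3 ← R3 − (2)·R1: [0, 4, -28, 4, -20]
R4 ← R4 + (3)·R1: [0, -3, 21, -3, 15]
R3 ← R3 − (4/5)·R2: [0, 0, 0, 0, 0]
R4 ← R4 + (3/5)·R2: [0, 0, 0, 0, 0]
2 nonzero rows, so rank(A) = 2.
A has 5 columns; by rank–nullity, nullity = 5 − 2 = 3.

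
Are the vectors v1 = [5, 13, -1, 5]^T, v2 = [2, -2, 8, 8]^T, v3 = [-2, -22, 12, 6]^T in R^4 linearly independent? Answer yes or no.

yes

Form the matrix with these vectors as rows and row reduce.
R2 ← R2 − (2/5)·R1: [0, -36/5, 42/5, 6]
R3 ← R3 + (2/5)·R1: [0, -84/5, 58/5, 8]
R3 ← R3 − (7/3)·R2: [0, 0, -8, -6]
3 nonzero rows, so the 3 vectors span a space of dimension 3.
Since 3 = 3, the vectors are linearly independent.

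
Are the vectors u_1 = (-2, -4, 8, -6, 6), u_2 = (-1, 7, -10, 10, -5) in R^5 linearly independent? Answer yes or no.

Form the matrix with these vectors as rows and row reduce.
R2 ← R2 − (1/2)·R1: [0, 9, -14, 13, -8]
2 nonzero rows, so the 2 vectors span a space of dimension 2.
Since 2 = 2, the vectors are linearly independent.

yes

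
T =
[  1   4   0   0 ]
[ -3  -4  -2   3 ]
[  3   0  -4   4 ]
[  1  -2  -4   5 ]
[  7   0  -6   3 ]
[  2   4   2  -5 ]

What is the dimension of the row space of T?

Row reduce to echelon form.
R2 ← R2 + (3)·R1: [0, 8, -2, 3]
R3 ← R3 − (3)·R1: [0, -12, -4, 4]
R4 ← R4 − R1: [0, -6, -4, 5]
R5 ← R5 − (7)·R1: [0, -28, -6, 3]
R6 ← R6 − (2)·R1: [0, -4, 2, -5]
R3 ← R3 + (3/2)·R2: [0, 0, -7, 17/2]
R4 ← R4 + (3/4)·R2: [0, 0, -11/2, 29/4]
R5 ← R5 + (7/2)·R2: [0, 0, -13, 27/2]
R6 ← R6 + (1/2)·R2: [0, 0, 1, -7/2]
R4 ← R4 − (11/14)·R3: [0, 0, 0, 4/7]
R5 ← R5 − (13/7)·R3: [0, 0, 0, -16/7]
R6 ← R6 + (1/7)·R3: [0, 0, 0, -16/7]
R5 ← R5 + (4)·R4: [0, 0, 0, 0]
R6 ← R6 + (4)·R4: [0, 0, 0, 0]
Echelon form has 4 nonzero rows, so rank(T) = 4.
The row space has dimension equal to the rank: 4.

4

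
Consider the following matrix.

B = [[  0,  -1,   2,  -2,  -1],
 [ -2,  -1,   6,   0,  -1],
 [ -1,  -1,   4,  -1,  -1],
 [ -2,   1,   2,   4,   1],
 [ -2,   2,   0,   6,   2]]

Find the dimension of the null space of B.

3

Row reduce to echelon form.
Swap R1 ↔ R2
R3 ← R3 − (1/2)·R1: [0, -1/2, 1, -1, -1/2]
R4 ← R4 − R1: [0, 2, -4, 4, 2]
R5 ← R5 − R1: [0, 3, -6, 6, 3]
R3 ← R3 − (1/2)·R2: [0, 0, 0, 0, 0]
R4 ← R4 + (2)·R2: [0, 0, 0, 0, 0]
R5 ← R5 + (3)·R2: [0, 0, 0, 0, 0]
2 nonzero rows, so rank(B) = 2.
B has 5 columns; by rank–nullity, nullity = 5 − 2 = 3.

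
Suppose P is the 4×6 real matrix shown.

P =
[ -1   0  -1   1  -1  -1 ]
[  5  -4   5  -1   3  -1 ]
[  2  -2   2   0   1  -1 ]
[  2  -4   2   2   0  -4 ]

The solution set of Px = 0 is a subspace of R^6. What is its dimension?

Row reduce to echelon form.
R2 ← R2 + (5)·R1: [0, -4, 0, 4, -2, -6]
R3 ← R3 + (2)·R1: [0, -2, 0, 2, -1, -3]
R4 ← R4 + (2)·R1: [0, -4, 0, 4, -2, -6]
R3 ← R3 − (1/2)·R2: [0, 0, 0, 0, 0, 0]
R4 ← R4 − R2: [0, 0, 0, 0, 0, 0]
2 nonzero rows, so rank(P) = 2.
P has 6 columns; by rank–nullity, nullity = 6 − 2 = 4.

4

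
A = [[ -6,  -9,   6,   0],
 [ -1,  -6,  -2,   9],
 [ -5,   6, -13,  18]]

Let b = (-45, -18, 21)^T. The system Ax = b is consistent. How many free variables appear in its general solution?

Row reduce the augmented matrix [A | b].
R2 ← R2 − (1/6)·R1: [0, -9/2, -3, 9, -21/2]
R3 ← R3 − (5/6)·R1: [0, 27/2, -18, 18, 117/2]
R3 ← R3 + (3)·R2: [0, 0, -27, 45, 27]
The echelon form has 3 nonzero rows, and every pivot lies in the first 4 columns, so rank(A) = rank([A|b]) = 3.
The system is consistent.
Free variables = (unknowns) − (rank) = 4 − 3 = 1.

1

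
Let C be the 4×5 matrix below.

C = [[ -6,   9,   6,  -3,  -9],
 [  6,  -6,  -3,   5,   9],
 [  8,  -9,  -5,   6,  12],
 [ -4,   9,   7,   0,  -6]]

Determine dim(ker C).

3

Row reduce to echelon form.
R2 ← R2 + R1: [0, 3, 3, 2, 0]
R3 ← R3 + (4/3)·R1: [0, 3, 3, 2, 0]
R4 ← R4 − (2/3)·R1: [0, 3, 3, 2, 0]
R3 ← R3 − R2: [0, 0, 0, 0, 0]
R4 ← R4 − R2: [0, 0, 0, 0, 0]
2 nonzero rows, so rank(C) = 2.
C has 5 columns; by rank–nullity, nullity = 5 − 2 = 3.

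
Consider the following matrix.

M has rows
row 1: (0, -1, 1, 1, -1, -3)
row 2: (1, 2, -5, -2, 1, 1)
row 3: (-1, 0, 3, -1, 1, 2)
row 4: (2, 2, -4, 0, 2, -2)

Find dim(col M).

4

Row reduce to echelon form.
Swap R1 ↔ R2
R3 ← R3 + R1: [0, 2, -2, -3, 2, 3]
R4 ← R4 − (2)·R1: [0, -2, 6, 4, 0, -4]
R3 ← R3 + (2)·R2: [0, 0, 0, -1, 0, -3]
R4 ← R4 − (2)·R2: [0, 0, 4, 2, 2, 2]
Swap R3 ↔ R4
Echelon form has 4 nonzero rows, so rank(M) = 4.
The column space has dimension equal to the rank: 4.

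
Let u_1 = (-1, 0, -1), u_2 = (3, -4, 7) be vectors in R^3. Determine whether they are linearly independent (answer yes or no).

Form the matrix with these vectors as rows and row reduce.
R2 ← R2 + (3)·R1: [0, -4, 4]
2 nonzero rows, so the 2 vectors span a space of dimension 2.
Since 2 = 2, the vectors are linearly independent.

yes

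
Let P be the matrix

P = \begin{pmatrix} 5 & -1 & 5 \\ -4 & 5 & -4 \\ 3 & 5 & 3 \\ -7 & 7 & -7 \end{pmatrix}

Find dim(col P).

Row reduce to echelon form.
R2 ← R2 + (4/5)·R1: [0, 21/5, 0]
R3 ← R3 − (3/5)·R1: [0, 28/5, 0]
R4 ← R4 + (7/5)·R1: [0, 28/5, 0]
R3 ← R3 − (4/3)·R2: [0, 0, 0]
R4 ← R4 − (4/3)·R2: [0, 0, 0]
Echelon form has 2 nonzero rows, so rank(P) = 2.
The column space has dimension equal to the rank: 2.

2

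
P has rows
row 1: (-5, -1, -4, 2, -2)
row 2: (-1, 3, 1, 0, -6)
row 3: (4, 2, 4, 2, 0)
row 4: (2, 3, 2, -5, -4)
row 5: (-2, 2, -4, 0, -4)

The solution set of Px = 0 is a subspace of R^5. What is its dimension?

1

Row reduce to echelon form.
R2 ← R2 − (1/5)·R1: [0, 16/5, 9/5, -2/5, -28/5]
R3 ← R3 + (4/5)·R1: [0, 6/5, 4/5, 18/5, -8/5]
R4 ← R4 + (2/5)·R1: [0, 13/5, 2/5, -21/5, -24/5]
R5 ← R5 − (2/5)·R1: [0, 12/5, -12/5, -4/5, -16/5]
R3 ← R3 − (3/8)·R2: [0, 0, 1/8, 15/4, 1/2]
R4 ← R4 − (13/16)·R2: [0, 0, -17/16, -31/8, -1/4]
R5 ← R5 − (3/4)·R2: [0, 0, -15/4, -1/2, 1]
R4 ← R4 + (17/2)·R3: [0, 0, 0, 28, 4]
R5 ← R5 + (30)·R3: [0, 0, 0, 112, 16]
R5 ← R5 − (4)·R4: [0, 0, 0, 0, 0]
4 nonzero rows, so rank(P) = 4.
P has 5 columns; by rank–nullity, nullity = 5 − 4 = 1.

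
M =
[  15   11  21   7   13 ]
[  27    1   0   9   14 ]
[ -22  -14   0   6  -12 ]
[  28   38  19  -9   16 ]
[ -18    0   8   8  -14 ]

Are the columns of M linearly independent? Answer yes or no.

Row reduce M to echelon form.
R2 ← R2 − (9/5)·R1: [0, -94/5, -189/5, -18/5, -47/5]
R3 ← R3 + (22/15)·R1: [0, 32/15, 154/5, 244/15, 106/15]
R4 ← R4 − (28/15)·R1: [0, 262/15, -101/5, -331/15, -124/15]
R5 ← R5 + (6/5)·R1: [0, 66/5, 166/5, 82/5, 8/5]
R3 ← R3 + (16/141)·R2: [0, 0, 1246/47, 2236/141, 6]
R4 ← R4 + (131/141)·R2: [0, 0, -2600/47, -3583/141, -17]
R5 ← R5 + (33/47)·R2: [0, 0, 313/47, 652/47, -5]
R4 ← R4 + (1300/623)·R3: [0, 0, 0, 14353/1869, -2791/623]
R5 ← R5 − (313/1246)·R3: [0, 0, 0, 18482/1869, -4054/623]
R5 ← R5 − (18482/14353)·R4: [0, 0, 0, 0, -10600/14353]
5 pivots among 5 columns.
Every column is a pivot column, so the columns are linearly independent.

yes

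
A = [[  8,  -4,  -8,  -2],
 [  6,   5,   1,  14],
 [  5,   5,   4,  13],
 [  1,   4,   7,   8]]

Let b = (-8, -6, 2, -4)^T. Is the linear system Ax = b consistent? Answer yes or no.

Row reduce the augmented matrix [A | b].
R2 ← R2 − (3/4)·R1: [0, 8, 7, 31/2, 0]
R3 ← R3 − (5/8)·R1: [0, 15/2, 9, 57/4, 7]
R4 ← R4 − (1/8)·R1: [0, 9/2, 8, 33/4, -3]
R3 ← R3 − (15/16)·R2: [0, 0, 39/16, -9/32, 7]
R4 ← R4 − (9/16)·R2: [0, 0, 65/16, -15/32, -3]
R4 ← R4 − (5/3)·R3: [0, 0, 0, 0, -44/3]
The echelon form has 4 nonzero rows; the last pivot sits in the augmented column, so rank(A) = 3 but rank([A|b]) = 4.
Since the ranks differ, the system is inconsistent.

no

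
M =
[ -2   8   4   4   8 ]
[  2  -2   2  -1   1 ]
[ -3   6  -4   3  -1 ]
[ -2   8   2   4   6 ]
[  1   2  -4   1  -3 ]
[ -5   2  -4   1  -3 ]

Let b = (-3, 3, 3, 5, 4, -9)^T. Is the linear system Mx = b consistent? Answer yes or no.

Row reduce the augmented matrix [M | b].
R2 ← R2 + R1: [0, 6, 6, 3, 9, 0]
R3 ← R3 − (3/2)·R1: [0, -6, -10, -3, -13, 15/2]
R4 ← R4 − R1: [0, 0, -2, 0, -2, 8]
R5 ← R5 + (1/2)·R1: [0, 6, -2, 3, 1, 5/2]
R6 ← R6 − (5/2)·R1: [0, -18, -14, -9, -23, -3/2]
R3 ← R3 + R2: [0, 0, -4, 0, -4, 15/2]
R5 ← R5 − R2: [0, 0, -8, 0, -8, 5/2]
R6 ← R6 + (3)·R2: [0, 0, 4, 0, 4, -3/2]
R4 ← R4 − (1/2)·R3: [0, 0, 0, 0, 0, 17/4]
R5 ← R5 − (2)·R3: [0, 0, 0, 0, 0, -25/2]
R6 ← R6 + R3: [0, 0, 0, 0, 0, 6]
R5 ← R5 + (50/17)·R4: [0, 0, 0, 0, 0, 0]
R6 ← R6 − (24/17)·R4: [0, 0, 0, 0, 0, 0]
The echelon form has 4 nonzero rows; the last pivot sits in the augmented column, so rank(M) = 3 but rank([M|b]) = 4.
Since the ranks differ, the system is inconsistent.

no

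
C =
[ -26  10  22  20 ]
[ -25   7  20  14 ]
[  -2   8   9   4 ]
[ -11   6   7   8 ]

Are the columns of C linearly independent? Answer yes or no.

yes

Row reduce C to echelon form.
R2 ← R2 − (25/26)·R1: [0, -34/13, -15/13, -68/13]
R3 ← R3 − (1/13)·R1: [0, 94/13, 95/13, 32/13]
R4 ← R4 − (11/26)·R1: [0, 23/13, -30/13, -6/13]
R3 ← R3 + (47/17)·R2: [0, 0, 70/17, -12]
R4 ← R4 + (23/34)·R2: [0, 0, -105/34, -4]
R4 ← R4 + (3/4)·R3: [0, 0, 0, -13]
4 pivots among 4 columns.
Every column is a pivot column, so the columns are linearly independent.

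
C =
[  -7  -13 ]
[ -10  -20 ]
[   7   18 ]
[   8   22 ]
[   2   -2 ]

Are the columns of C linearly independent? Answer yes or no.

yes

Row reduce C to echelon form.
R2 ← R2 − (10/7)·R1: [0, -10/7]
R3 ← R3 + R1: [0, 5]
R4 ← R4 + (8/7)·R1: [0, 50/7]
R5 ← R5 + (2/7)·R1: [0, -40/7]
R3 ← R3 + (7/2)·R2: [0, 0]
R4 ← R4 + (5)·R2: [0, 0]
R5 ← R5 − (4)·R2: [0, 0]
2 pivots among 2 columns.
Every column is a pivot column, so the columns are linearly independent.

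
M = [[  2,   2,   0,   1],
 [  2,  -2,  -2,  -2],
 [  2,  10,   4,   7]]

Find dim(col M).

2

Row reduce to echelon form.
R2 ← R2 − R1: [0, -4, -2, -3]
R3 ← R3 − R1: [0, 8, 4, 6]
R3 ← R3 + (2)·R2: [0, 0, 0, 0]
Echelon form has 2 nonzero rows, so rank(M) = 2.
The column space has dimension equal to the rank: 2.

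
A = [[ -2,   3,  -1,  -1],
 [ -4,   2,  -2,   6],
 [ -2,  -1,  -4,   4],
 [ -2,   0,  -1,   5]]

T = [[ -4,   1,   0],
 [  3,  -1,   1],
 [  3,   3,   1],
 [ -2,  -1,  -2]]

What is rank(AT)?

3

First compute AT:
[[ 16,  -7,   4],
 [  4, -18, -12],
 [-15, -17, -13],
 [ -5, -10, -11]]
Now row reduce the product.
R2 ← R2 − (1/4)·R1: [0, -65/4, -13]
R3 ← R3 + (15/16)·R1: [0, -377/16, -37/4]
R4 ← R4 + (5/16)·R1: [0, -195/16, -39/4]
R3 ← R3 − (29/20)·R2: [0, 0, 48/5]
R4 ← R4 − (3/4)·R2: [0, 0, 0]
3 nonzero rows, so rank(AT) = 3.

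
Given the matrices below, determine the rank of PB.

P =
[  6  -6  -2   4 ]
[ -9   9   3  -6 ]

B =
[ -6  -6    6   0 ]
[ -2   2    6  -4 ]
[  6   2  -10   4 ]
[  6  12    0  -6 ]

First compute PB:
[[-12,  -4,  20,  -8],
 [ 18,   6, -30,  12]]
Now row reduce the product.
R2 ← R2 + (3/2)·R1: [0, 0, 0, 0]
1 nonzero row, so rank(PB) = 1.

1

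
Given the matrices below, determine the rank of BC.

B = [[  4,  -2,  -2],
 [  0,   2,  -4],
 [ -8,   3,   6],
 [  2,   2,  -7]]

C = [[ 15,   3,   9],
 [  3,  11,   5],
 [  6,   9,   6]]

2

First compute BC:
[[ 42, -28,  14],
 [-18, -14, -14],
 [-75,  63, -21],
 [ -6, -35, -14]]
Now row reduce the product.
R2 ← R2 + (3/7)·R1: [0, -26, -8]
R3 ← R3 + (25/14)·R1: [0, 13, 4]
R4 ← R4 + (1/7)·R1: [0, -39, -12]
R3 ← R3 + (1/2)·R2: [0, 0, 0]
R4 ← R4 − (3/2)·R2: [0, 0, 0]
2 nonzero rows, so rank(BC) = 2.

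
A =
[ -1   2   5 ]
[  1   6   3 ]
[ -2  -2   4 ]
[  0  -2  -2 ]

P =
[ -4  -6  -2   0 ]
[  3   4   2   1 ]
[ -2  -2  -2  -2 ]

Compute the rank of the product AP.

2

First compute AP:
[[  0,   4,  -4,  -8],
 [  8,  12,   4,   0],
 [ -6,  -4,  -8, -10],
 [ -2,  -4,   0,   2]]
Now row reduce the product.
Swap R1 ↔ R2
R3 ← R3 + (3/4)·R1: [0, 5, -5, -10]
R4 ← R4 + (1/4)·R1: [0, -1, 1, 2]
R3 ← R3 − (5/4)·R2: [0, 0, 0, 0]
R4 ← R4 + (1/4)·R2: [0, 0, 0, 0]
2 nonzero rows, so rank(AP) = 2.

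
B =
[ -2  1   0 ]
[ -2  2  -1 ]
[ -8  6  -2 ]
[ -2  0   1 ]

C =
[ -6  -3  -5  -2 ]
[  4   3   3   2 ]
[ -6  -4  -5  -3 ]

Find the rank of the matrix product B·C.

2

First compute BC:
[[ 16,   9,  13,   6],
 [ 26,  16,  21,  11],
 [ 84,  50,  68,  34],
 [  6,   2,   5,   1]]
Now row reduce the product.
R2 ← R2 − (13/8)·R1: [0, 11/8, -1/8, 5/4]
R3 ← R3 − (21/4)·R1: [0, 11/4, -1/4, 5/2]
R4 ← R4 − (3/8)·R1: [0, -11/8, 1/8, -5/4]
R3 ← R3 − (2)·R2: [0, 0, 0, 0]
R4 ← R4 + R2: [0, 0, 0, 0]
2 nonzero rows, so rank(BC) = 2.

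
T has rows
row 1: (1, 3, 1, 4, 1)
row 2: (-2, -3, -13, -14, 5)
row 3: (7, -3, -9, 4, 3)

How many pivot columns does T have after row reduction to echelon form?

Row reduce to echelon form.
R2 ← R2 + (2)·R1: [0, 3, -11, -6, 7]
R3 ← R3 − (7)·R1: [0, -24, -16, -24, -4]
R3 ← R3 + (8)·R2: [0, 0, -104, -72, 52]
Echelon form has 3 nonzero rows, so rank(T) = 3.
Each nonzero row contributes one pivot column: 3 pivot columns.

3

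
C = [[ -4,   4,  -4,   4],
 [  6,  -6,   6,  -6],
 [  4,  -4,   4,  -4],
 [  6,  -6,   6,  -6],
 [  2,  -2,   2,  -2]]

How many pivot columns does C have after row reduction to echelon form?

Row reduce to echelon form.
R2 ← R2 + (3/2)·R1: [0, 0, 0, 0]
R3 ← R3 + R1: [0, 0, 0, 0]
R4 ← R4 + (3/2)·R1: [0, 0, 0, 0]
R5 ← R5 + (1/2)·R1: [0, 0, 0, 0]
Echelon form has 1 nonzero row, so rank(C) = 1.
Each nonzero row contributes one pivot column: 1 pivot columns.

1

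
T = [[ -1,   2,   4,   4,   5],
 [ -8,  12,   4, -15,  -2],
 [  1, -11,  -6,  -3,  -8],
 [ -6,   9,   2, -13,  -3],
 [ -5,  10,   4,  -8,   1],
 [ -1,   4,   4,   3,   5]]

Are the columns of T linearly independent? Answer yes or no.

Row reduce T to echelon form.
R2 ← R2 − (8)·R1: [0, -4, -28, -47, -42]
R3 ← R3 + R1: [0, -9, -2, 1, -3]
R4 ← R4 − (6)·R1: [0, -3, -22, -37, -33]
R5 ← R5 − (5)·R1: [0, 0, -16, -28, -24]
R6 ← R6 − R1: [0, 2, 0, -1, 0]
R3 ← R3 − (9/4)·R2: [0, 0, 61, 427/4, 183/2]
R4 ← R4 − (3/4)·R2: [0, 0, -1, -7/4, -3/2]
R6 ← R6 + (1/2)·R2: [0, 0, -14, -49/2, -21]
R4 ← R4 + (1/61)·R3: [0, 0, 0, 0, 0]
R5 ← R5 + (16/61)·R3: [0, 0, 0, 0, 0]
R6 ← R6 + (14/61)·R3: [0, 0, 0, 0, 0]
3 pivots among 5 columns.
Only 3 < 5 pivot columns, so the columns are linearly dependent.

no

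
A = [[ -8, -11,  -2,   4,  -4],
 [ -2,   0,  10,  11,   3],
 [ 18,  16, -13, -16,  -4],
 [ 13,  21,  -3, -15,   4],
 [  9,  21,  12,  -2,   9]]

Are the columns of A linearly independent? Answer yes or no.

Row reduce A to echelon form.
R2 ← R2 − (1/4)·R1: [0, 11/4, 21/2, 10, 4]
R3 ← R3 + (9/4)·R1: [0, -35/4, -35/2, -7, -13]
R4 ← R4 + (13/8)·R1: [0, 25/8, -25/4, -17/2, -5/2]
R5 ← R5 + (9/8)·R1: [0, 69/8, 39/4, 5/2, 9/2]
R3 ← R3 + (35/11)·R2: [0, 0, 175/11, 273/11, -3/11]
R4 ← R4 − (25/22)·R2: [0, 0, -200/11, -437/22, -155/22]
R5 ← R5 − (69/22)·R2: [0, 0, -255/11, -635/22, -177/22]
R4 ← R4 + (8/7)·R3: [0, 0, 0, 17/2, -103/14]
R5 ← R5 + (51/35)·R3: [0, 0, 0, 73/10, -591/70]
R5 ← R5 − (73/85)·R4: [0, 0, 0, 0, -1264/595]
5 pivots among 5 columns.
Every column is a pivot column, so the columns are linearly independent.

yes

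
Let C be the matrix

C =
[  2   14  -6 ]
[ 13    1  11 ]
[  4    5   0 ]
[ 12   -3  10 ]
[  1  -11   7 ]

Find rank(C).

Row reduce to echelon form.
R2 ← R2 − (13/2)·R1: [0, -90, 50]
R3 ← R3 − (2)·R1: [0, -23, 12]
R4 ← R4 − (6)·R1: [0, -87, 46]
R5 ← R5 − (1/2)·R1: [0, -18, 10]
R3 ← R3 − (23/90)·R2: [0, 0, -7/9]
R4 ← R4 − (29/30)·R2: [0, 0, -7/3]
R5 ← R5 − (1/5)·R2: [0, 0, 0]
R4 ← R4 − (3)·R3: [0, 0, 0]
Echelon form has 3 nonzero rows, so rank(C) = 3.

3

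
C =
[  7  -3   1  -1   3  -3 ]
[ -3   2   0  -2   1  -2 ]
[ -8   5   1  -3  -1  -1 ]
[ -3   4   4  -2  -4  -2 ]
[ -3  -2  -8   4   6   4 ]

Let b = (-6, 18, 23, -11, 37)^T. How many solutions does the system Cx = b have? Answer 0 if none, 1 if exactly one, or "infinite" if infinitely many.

infinite

Row reduce the augmented matrix [C | b].
R2 ← R2 + (3/7)·R1: [0, 5/7, 3/7, -17/7, 16/7, -23/7, 108/7]
R3 ← R3 + (8/7)·R1: [0, 11/7, 15/7, -29/7, 17/7, -31/7, 113/7]
R4 ← R4 + (3/7)·R1: [0, 19/7, 31/7, -17/7, -19/7, -23/7, -95/7]
R5 ← R5 + (3/7)·R1: [0, -23/7, -53/7, 25/7, 51/7, 19/7, 241/7]
R3 ← R3 − (11/5)·R2: [0, 0, 6/5, 6/5, -13/5, 14/5, -89/5]
R4 ← R4 − (19/5)·R2: [0, 0, 14/5, 34/5, -57/5, 46/5, -361/5]
R5 ← R5 + (23/5)·R2: [0, 0, -28/5, -38/5, 89/5, -62/5, 527/5]
R4 ← R4 − (7/3)·R3: [0, 0, 0, 4, -16/3, 8/3, -92/3]
R5 ← R5 + (14/3)·R3: [0, 0, 0, -2, 17/3, 2/3, 67/3]
R5 ← R5 + (1/2)·R4: [0, 0, 0, 0, 3, 2, 7]
The echelon form has 5 nonzero rows, and every pivot lies in the first 6 columns, so rank(C) = rank([C|b]) = 5.
The system is consistent.
rank = 5 < 6 unknowns, so there are infinitely many solutions.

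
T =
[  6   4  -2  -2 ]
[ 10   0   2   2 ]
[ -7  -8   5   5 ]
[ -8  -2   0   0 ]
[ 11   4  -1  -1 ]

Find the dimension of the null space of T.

Row reduce to echelon form.
R2 ← R2 − (5/3)·R1: [0, -20/3, 16/3, 16/3]
R3 ← R3 + (7/6)·R1: [0, -10/3, 8/3, 8/3]
R4 ← R4 + (4/3)·R1: [0, 10/3, -8/3, -8/3]
R5 ← R5 − (11/6)·R1: [0, -10/3, 8/3, 8/3]
R3 ← R3 − (1/2)·R2: [0, 0, 0, 0]
R4 ← R4 + (1/2)·R2: [0, 0, 0, 0]
R5 ← R5 − (1/2)·R2: [0, 0, 0, 0]
2 nonzero rows, so rank(T) = 2.
T has 4 columns; by rank–nullity, nullity = 4 − 2 = 2.

2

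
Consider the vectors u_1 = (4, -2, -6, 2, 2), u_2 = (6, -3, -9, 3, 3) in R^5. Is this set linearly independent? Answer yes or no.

no

Form the matrix with these vectors as rows and row reduce.
R2 ← R2 − (3/2)·R1: [0, 0, 0, 0, 0]
1 nonzero row, so the 2 vectors span a space of dimension 1.
Since 1 < 2, the vectors are linearly dependent.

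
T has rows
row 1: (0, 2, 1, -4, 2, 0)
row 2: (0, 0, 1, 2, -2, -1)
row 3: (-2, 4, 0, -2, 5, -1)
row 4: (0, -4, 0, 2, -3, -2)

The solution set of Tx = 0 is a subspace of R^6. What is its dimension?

2

Row reduce to echelon form.
Swap R1 ↔ R3
Swap R2 ↔ R3
R4 ← R4 + (2)·R2: [0, 0, 2, -6, 1, -2]
R4 ← R4 − (2)·R3: [0, 0, 0, -10, 5, 0]
4 nonzero rows, so rank(T) = 4.
T has 6 columns; by rank–nullity, nullity = 6 − 4 = 2.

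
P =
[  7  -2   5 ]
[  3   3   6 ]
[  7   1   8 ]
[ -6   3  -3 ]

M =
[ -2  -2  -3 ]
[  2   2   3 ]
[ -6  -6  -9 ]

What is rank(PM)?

First compute PM:
[[-48, -48, -72],
 [-36, -36, -54],
 [-60, -60, -90],
 [ 36,  36,  54]]
Now row reduce the product.
R2 ← R2 − (3/4)·R1: [0, 0, 0]
R3 ← R3 − (5/4)·R1: [0, 0, 0]
R4 ← R4 + (3/4)·R1: [0, 0, 0]
1 nonzero row, so rank(PM) = 1.

1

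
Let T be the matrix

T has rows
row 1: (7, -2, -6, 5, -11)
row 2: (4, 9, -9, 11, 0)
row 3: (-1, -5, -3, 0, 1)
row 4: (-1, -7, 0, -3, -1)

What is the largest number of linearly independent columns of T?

Row reduce to echelon form.
R2 ← R2 − (4/7)·R1: [0, 71/7, -39/7, 57/7, 44/7]
R3 ← R3 + (1/7)·R1: [0, -37/7, -27/7, 5/7, -4/7]
R4 ← R4 + (1/7)·R1: [0, -51/7, -6/7, -16/7, -18/7]
R3 ← R3 + (37/71)·R2: [0, 0, -480/71, 352/71, 192/71]
R4 ← R4 + (51/71)·R2: [0, 0, -345/71, 253/71, 138/71]
R4 ← R4 − (23/32)·R3: [0, 0, 0, 0, 0]
Echelon form has 3 nonzero rows, so rank(T) = 3.
The rank gives the maximum number of linearly independent columns: 3.

3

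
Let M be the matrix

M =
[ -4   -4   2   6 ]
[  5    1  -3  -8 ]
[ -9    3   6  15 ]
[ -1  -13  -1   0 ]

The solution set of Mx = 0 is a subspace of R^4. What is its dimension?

Row reduce to echelon form.
R2 ← R2 + (5/4)·R1: [0, -4, -1/2, -1/2]
R3 ← R3 − (9/4)·R1: [0, 12, 3/2, 3/2]
R4 ← R4 − (1/4)·R1: [0, -12, -3/2, -3/2]
R3 ← R3 + (3)·R2: [0, 0, 0, 0]
R4 ← R4 − (3)·R2: [0, 0, 0, 0]
2 nonzero rows, so rank(M) = 2.
M has 4 columns; by rank–nullity, nullity = 4 − 2 = 2.

2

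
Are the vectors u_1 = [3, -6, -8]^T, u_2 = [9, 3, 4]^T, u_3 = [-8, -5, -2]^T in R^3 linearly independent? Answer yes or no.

yes

Form the matrix with these vectors as rows and row reduce.
R2 ← R2 − (3)·R1: [0, 21, 28]
R3 ← R3 + (8/3)·R1: [0, -21, -70/3]
R3 ← R3 + R2: [0, 0, 14/3]
3 nonzero rows, so the 3 vectors span a space of dimension 3.
Since 3 = 3, the vectors are linearly independent.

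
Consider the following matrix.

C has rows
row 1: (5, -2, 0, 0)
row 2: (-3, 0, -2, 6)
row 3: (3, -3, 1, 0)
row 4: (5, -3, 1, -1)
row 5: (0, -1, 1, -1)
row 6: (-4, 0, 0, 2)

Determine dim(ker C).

1

Row reduce to echelon form.
R2 ← R2 + (3/5)·R1: [0, -6/5, -2, 6]
R3 ← R3 − (3/5)·R1: [0, -9/5, 1, 0]
R4 ← R4 − R1: [0, -1, 1, -1]
R6 ← R6 + (4/5)·R1: [0, -8/5, 0, 2]
R3 ← R3 − (3/2)·R2: [0, 0, 4, -9]
R4 ← R4 − (5/6)·R2: [0, 0, 8/3, -6]
R5 ← R5 − (5/6)·R2: [0, 0, 8/3, -6]
R6 ← R6 − (4/3)·R2: [0, 0, 8/3, -6]
R4 ← R4 − (2/3)·R3: [0, 0, 0, 0]
R5 ← R5 − (2/3)·R3: [0, 0, 0, 0]
R6 ← R6 − (2/3)·R3: [0, 0, 0, 0]
3 nonzero rows, so rank(C) = 3.
C has 4 columns; by rank–nullity, nullity = 4 − 3 = 1.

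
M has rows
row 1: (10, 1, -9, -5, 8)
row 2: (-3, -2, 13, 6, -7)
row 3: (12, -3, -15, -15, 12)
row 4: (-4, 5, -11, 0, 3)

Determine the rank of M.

3

Row reduce to echelon form.
R2 ← R2 + (3/10)·R1: [0, -17/10, 103/10, 9/2, -23/5]
R3 ← R3 − (6/5)·R1: [0, -21/5, -21/5, -9, 12/5]
R4 ← R4 + (2/5)·R1: [0, 27/5, -73/5, -2, 31/5]
R3 ← R3 − (42/17)·R2: [0, 0, -504/17, -342/17, 234/17]
R4 ← R4 + (54/17)·R2: [0, 0, 308/17, 209/17, -143/17]
R4 ← R4 + (11/18)·R3: [0, 0, 0, 0, 0]
Echelon form has 3 nonzero rows, so rank(M) = 3.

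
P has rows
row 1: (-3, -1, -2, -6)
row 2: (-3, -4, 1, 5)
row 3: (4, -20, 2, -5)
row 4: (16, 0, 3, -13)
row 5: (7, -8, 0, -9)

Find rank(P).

4

Row reduce to echelon form.
R2 ← R2 − R1: [0, -3, 3, 11]
R3 ← R3 + (4/3)·R1: [0, -64/3, -2/3, -13]
R4 ← R4 + (16/3)·R1: [0, -16/3, -23/3, -45]
R5 ← R5 + (7/3)·R1: [0, -31/3, -14/3, -23]
R3 ← R3 − (64/9)·R2: [0, 0, -22, -821/9]
R4 ← R4 − (16/9)·R2: [0, 0, -13, -581/9]
R5 ← R5 − (31/9)·R2: [0, 0, -15, -548/9]
R4 ← R4 − (13/22)·R3: [0, 0, 0, -703/66]
R5 ← R5 − (15/22)·R3: [0, 0, 0, 259/198]
R5 ← R5 + (7/57)·R4: [0, 0, 0, 0]
Echelon form has 4 nonzero rows, so rank(P) = 4.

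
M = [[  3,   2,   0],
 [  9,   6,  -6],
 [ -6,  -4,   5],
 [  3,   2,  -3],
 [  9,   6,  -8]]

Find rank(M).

Row reduce to echelon form.
R2 ← R2 − (3)·R1: [0, 0, -6]
R3 ← R3 + (2)·R1: [0, 0, 5]
R4 ← R4 − R1: [0, 0, -3]
R5 ← R5 − (3)·R1: [0, 0, -8]
R3 ← R3 + (5/6)·R2: [0, 0, 0]
R4 ← R4 − (1/2)·R2: [0, 0, 0]
R5 ← R5 − (4/3)·R2: [0, 0, 0]
Echelon form has 2 nonzero rows, so rank(M) = 2.

2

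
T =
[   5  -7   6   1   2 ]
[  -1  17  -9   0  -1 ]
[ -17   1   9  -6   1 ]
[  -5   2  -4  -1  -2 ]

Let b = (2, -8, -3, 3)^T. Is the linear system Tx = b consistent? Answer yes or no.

Row reduce the augmented matrix [T | b].
R2 ← R2 + (1/5)·R1: [0, 78/5, -39/5, 1/5, -3/5, -38/5]
R3 ← R3 + (17/5)·R1: [0, -114/5, 147/5, -13/5, 39/5, 19/5]
R4 ← R4 + R1: [0, -5, 2, 0, 0, 5]
R3 ← R3 + (19/13)·R2: [0, 0, 18, -30/13, 90/13, -95/13]
R4 ← R4 + (25/78)·R2: [0, 0, -1/2, 5/78, -5/26, 100/39]
R4 ← R4 + (1/36)·R3: [0, 0, 0, 0, 0, 85/36]
The echelon form has 4 nonzero rows; the last pivot sits in the augmented column, so rank(T) = 3 but rank([T|b]) = 4.
Since the ranks differ, the system is inconsistent.

no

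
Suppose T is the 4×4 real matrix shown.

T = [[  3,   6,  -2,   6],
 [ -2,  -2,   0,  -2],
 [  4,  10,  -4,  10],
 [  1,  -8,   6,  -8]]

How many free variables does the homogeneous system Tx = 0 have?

Row reduce to echelon form.
R2 ← R2 + (2/3)·R1: [0, 2, -4/3, 2]
R3 ← R3 − (4/3)·R1: [0, 2, -4/3, 2]
R4 ← R4 − (1/3)·R1: [0, -10, 20/3, -10]
R3 ← R3 − R2: [0, 0, 0, 0]
R4 ← R4 + (5)·R2: [0, 0, 0, 0]
2 nonzero rows, so rank(T) = 2.
T has 4 columns; by rank–nullity, nullity = 4 − 2 = 2.

2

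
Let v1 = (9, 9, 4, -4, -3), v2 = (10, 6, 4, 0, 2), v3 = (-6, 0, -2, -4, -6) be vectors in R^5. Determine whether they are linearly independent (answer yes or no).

Form the matrix with these vectors as rows and row reduce.
R2 ← R2 − (10/9)·R1: [0, -4, -4/9, 40/9, 16/3]
R3 ← R3 + (2/3)·R1: [0, 6, 2/3, -20/3, -8]
R3 ← R3 + (3/2)·R2: [0, 0, 0, 0, 0]
2 nonzero rows, so the 3 vectors span a space of dimension 2.
Since 2 < 3, the vectors are linearly dependent.

no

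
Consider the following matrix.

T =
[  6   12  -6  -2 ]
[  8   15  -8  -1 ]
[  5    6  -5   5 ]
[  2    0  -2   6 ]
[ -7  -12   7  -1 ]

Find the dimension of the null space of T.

Row reduce to echelon form.
R2 ← R2 − (4/3)·R1: [0, -1, 0, 5/3]
R3 ← R3 − (5/6)·R1: [0, -4, 0, 20/3]
R4 ← R4 − (1/3)·R1: [0, -4, 0, 20/3]
R5 ← R5 + (7/6)·R1: [0, 2, 0, -10/3]
R3 ← R3 − (4)·R2: [0, 0, 0, 0]
R4 ← R4 − (4)·R2: [0, 0, 0, 0]
R5 ← R5 + (2)·R2: [0, 0, 0, 0]
2 nonzero rows, so rank(T) = 2.
T has 4 columns; by rank–nullity, nullity = 4 − 2 = 2.

2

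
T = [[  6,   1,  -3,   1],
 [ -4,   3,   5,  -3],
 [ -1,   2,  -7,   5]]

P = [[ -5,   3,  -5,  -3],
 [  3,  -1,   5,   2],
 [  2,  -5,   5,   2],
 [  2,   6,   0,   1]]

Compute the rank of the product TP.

3

First compute TP:
[[-31,  38, -40, -21],
 [ 33, -58,  60,  25],
 [  7,  60, -20,  -2]]
Now row reduce the product.
R2 ← R2 + (33/31)·R1: [0, -544/31, 540/31, 82/31]
R3 ← R3 + (7/31)·R1: [0, 2126/31, -900/31, -209/31]
R3 ← R3 + (1063/272)·R2: [0, 0, 2655/68, 489/136]
3 nonzero rows, so rank(TP) = 3.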